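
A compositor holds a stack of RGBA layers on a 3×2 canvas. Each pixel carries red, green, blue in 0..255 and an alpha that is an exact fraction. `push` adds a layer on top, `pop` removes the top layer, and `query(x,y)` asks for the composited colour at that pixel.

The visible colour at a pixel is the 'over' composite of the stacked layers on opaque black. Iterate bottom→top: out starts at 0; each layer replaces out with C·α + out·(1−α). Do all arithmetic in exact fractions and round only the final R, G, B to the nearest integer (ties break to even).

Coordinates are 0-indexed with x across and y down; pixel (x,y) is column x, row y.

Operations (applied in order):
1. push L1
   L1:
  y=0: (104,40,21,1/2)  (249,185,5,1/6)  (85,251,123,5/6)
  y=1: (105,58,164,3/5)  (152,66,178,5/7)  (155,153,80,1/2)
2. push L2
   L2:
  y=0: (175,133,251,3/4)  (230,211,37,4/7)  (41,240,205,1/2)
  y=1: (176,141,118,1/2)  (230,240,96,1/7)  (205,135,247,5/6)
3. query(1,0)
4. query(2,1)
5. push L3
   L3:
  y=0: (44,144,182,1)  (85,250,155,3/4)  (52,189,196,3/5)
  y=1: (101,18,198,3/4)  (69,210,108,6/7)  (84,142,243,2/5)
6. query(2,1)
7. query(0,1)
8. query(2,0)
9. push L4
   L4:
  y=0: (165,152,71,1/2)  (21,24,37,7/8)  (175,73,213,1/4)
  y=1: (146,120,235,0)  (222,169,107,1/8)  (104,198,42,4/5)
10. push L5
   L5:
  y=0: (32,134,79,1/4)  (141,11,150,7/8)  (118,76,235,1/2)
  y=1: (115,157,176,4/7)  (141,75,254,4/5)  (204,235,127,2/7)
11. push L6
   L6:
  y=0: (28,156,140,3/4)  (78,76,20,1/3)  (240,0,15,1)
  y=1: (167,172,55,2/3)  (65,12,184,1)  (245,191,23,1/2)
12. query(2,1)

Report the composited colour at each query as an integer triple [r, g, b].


query (1,0) [L1,L2] — begin 0,0,0
after L1 α=1/6: [83/2, 185/6, 5/6]
after L2 α=4/7: [2089/14, 1873/14, 43/2]
rounded: [149, 134, 22]

query (2,1) [L1,L2] — begin 0,0,0
after L1 α=1/2: [155/2, 153/2, 40]
after L2 α=5/6: [735/4, 501/4, 425/2]
rounded: [184, 125, 212]

at x=2,y=1 over L1,L2,L3:
after L1 α=1/2: [155/2, 153/2, 40]
after L2 α=5/6: [735/4, 501/4, 425/2]
after L3 α=2/5: [2877/20, 2639/20, 2247/10]
rounded: [144, 132, 225]

query (0,1) [L1,L2,L3] — begin 0,0,0
+L1 (α=3/5) → [63, 174/5, 492/5]
+L2 (α=1/2) → [239/2, 879/10, 541/5]
+L3 (α=3/4) → [845/8, 1419/40, 3511/20]
rounded: [106, 35, 176]

at x=2,y=0 over L1,L2,L3:
L1 α=5/6: [425/6, 1255/6, 205/2]
L2 α=1/2: [671/12, 2695/12, 615/4]
L3 α=3/5: [1607/30, 6097/30, 1791/10]
= [54, 203, 179]

(2,1) stack=L1,L2,L3,L4,L5,L6; from [0,0,0]:
+L1 (α=1/2) → [155/2, 153/2, 40]
+L2 (α=5/6) → [735/4, 501/4, 425/2]
+L3 (α=2/5) → [2877/20, 2639/20, 2247/10]
+L4 (α=4/5) → [11197/100, 18479/100, 3927/50]
+L5 (α=2/7) → [19357/140, 27879/140, 6467/70]
+L6 (α=1/2) → [53657/280, 54619/280, 8077/140]
→ [192, 195, 58]


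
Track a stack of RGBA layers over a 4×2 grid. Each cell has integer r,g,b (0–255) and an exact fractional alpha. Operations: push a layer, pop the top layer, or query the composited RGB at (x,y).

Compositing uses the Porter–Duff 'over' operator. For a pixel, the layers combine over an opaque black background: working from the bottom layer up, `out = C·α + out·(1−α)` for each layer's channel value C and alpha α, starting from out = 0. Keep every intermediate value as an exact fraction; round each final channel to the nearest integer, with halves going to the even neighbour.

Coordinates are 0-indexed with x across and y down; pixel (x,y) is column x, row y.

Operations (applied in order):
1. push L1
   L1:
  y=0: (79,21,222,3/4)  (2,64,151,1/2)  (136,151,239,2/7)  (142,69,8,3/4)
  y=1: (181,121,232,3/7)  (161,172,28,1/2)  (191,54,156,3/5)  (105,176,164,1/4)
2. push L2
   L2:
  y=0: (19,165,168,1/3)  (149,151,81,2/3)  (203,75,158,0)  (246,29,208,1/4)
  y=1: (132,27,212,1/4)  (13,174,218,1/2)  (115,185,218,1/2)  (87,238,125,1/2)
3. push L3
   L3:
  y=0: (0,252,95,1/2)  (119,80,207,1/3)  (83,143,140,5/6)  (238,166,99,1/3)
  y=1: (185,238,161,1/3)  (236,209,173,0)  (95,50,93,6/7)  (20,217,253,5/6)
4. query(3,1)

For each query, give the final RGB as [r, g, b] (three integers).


at x=3,y=1 over L1,L2,L3:
L1 α=1/4: [105/4, 44, 41]
L2 α=1/2: [453/8, 141, 83]
L3 α=5/6: [1253/48, 613/3, 674/3]
→ [26, 204, 225]


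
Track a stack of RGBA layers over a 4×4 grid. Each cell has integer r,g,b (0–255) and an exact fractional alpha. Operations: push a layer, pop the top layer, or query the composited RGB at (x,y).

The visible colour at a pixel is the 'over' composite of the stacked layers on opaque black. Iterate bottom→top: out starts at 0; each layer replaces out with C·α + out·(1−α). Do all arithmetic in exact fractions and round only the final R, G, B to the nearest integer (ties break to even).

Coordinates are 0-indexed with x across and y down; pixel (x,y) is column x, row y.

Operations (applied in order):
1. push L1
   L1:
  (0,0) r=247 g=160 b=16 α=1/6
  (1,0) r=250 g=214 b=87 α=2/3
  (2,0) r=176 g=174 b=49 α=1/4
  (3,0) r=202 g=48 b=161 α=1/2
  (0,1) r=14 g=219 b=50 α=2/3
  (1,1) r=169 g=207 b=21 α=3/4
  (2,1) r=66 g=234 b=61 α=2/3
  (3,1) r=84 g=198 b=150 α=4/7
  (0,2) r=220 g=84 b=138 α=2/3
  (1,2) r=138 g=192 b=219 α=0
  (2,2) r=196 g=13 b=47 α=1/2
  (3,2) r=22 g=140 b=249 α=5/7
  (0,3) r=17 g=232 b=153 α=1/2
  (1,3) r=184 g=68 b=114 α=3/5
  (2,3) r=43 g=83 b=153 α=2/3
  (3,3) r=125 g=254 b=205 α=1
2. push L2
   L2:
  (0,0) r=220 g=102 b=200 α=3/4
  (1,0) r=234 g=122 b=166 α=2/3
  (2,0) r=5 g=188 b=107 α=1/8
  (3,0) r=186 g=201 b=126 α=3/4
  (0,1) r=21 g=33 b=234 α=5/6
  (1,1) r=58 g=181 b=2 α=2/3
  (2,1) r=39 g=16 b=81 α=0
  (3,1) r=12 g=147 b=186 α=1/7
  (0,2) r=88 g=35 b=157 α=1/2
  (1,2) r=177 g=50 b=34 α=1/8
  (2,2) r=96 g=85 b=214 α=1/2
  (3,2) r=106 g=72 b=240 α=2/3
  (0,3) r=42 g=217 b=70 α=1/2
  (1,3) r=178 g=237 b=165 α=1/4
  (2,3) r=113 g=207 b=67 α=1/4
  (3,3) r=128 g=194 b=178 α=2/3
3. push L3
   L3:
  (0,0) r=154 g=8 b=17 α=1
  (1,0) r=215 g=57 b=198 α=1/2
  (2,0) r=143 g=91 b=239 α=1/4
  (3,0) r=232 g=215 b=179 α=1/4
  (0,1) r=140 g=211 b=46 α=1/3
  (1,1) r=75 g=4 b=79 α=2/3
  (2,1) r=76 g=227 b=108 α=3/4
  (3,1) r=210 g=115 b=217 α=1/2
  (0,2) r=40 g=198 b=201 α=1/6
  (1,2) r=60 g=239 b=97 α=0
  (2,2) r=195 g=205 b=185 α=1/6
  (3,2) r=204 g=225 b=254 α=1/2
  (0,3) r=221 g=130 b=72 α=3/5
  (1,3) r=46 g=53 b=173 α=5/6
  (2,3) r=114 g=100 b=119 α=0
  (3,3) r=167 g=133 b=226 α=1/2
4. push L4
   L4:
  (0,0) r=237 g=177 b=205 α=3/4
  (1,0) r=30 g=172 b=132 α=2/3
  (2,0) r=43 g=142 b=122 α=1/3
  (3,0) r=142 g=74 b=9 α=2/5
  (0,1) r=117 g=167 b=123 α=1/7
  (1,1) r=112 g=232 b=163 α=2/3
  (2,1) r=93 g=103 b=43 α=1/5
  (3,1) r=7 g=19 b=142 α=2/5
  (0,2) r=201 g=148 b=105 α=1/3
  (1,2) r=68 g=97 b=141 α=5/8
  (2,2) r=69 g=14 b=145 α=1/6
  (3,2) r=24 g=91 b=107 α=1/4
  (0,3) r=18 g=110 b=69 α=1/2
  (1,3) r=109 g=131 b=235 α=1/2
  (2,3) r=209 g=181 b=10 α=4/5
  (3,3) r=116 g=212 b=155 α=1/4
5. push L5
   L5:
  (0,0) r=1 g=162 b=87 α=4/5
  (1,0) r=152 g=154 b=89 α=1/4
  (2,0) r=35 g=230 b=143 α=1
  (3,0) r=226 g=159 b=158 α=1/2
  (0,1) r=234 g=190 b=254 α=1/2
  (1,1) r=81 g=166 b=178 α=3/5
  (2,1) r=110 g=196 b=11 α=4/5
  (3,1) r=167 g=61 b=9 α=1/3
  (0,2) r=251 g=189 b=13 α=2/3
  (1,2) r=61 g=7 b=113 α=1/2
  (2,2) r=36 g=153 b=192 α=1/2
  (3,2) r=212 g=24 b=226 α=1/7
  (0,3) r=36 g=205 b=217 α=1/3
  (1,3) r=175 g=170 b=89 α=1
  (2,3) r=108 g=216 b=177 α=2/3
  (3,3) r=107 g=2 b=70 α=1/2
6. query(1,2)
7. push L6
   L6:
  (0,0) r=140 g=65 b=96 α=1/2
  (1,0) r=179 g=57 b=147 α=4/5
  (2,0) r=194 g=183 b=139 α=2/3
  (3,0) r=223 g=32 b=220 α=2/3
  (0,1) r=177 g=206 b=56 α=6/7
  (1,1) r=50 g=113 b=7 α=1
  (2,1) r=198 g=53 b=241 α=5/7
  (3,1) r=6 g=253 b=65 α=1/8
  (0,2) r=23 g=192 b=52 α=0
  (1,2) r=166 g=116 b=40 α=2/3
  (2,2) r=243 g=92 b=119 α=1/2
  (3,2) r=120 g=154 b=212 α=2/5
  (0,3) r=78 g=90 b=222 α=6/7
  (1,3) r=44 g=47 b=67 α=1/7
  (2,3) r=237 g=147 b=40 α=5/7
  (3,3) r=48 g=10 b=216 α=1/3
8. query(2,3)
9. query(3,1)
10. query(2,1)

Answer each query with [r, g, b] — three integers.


query (1,2) [L1,L2,L3,L4,L5] — begin 0,0,0
after L1 α=0: [0, 0, 0]
after L2 α=1/8: [177/8, 25/4, 17/4]
after L3 α=0: [177/8, 25/4, 17/4]
after L4 α=5/8: [3251/64, 2015/32, 2871/32]
after L5 α=1/2: [7155/128, 2239/64, 6487/64]
= [56, 35, 101]

(2,3) stack=L1,L2,L3,L4,L5,L6; from [0,0,0]:
+L1 (α=2/3) → [86/3, 166/3, 102]
+L2 (α=1/4) → [199/4, 373/4, 373/4]
+L3 (α=0) → [199/4, 373/4, 373/4]
+L4 (α=4/5) → [3543/20, 3269/20, 533/20]
+L5 (α=2/3) → [2621/20, 11909/60, 7613/60]
+L6 (α=5/7) → [14471/70, 33959/210, 13613/210]
= [207, 162, 65]

query (3,1) [L1,L2,L3,L4,L5,L6] — begin 0,0,0
L1 α=4/7: [48, 792/7, 600/7]
L2 α=1/7: [300/7, 5781/49, 4902/49]
L3 α=1/2: [885/7, 5708/49, 15535/98]
L4 α=2/5: [2753/35, 18986/245, 74437/490]
L5 α=1/3: [11351/105, 17639/245, 76642/735]
L6 α=1/8: [11441/120, 13247/140, 83467/840]
→ [95, 95, 99]

query (2,1) [L1,L2,L3,L4,L5,L6] — begin 0,0,0
L1 α=2/3: [44, 156, 122/3]
L2 α=0: [44, 156, 122/3]
L3 α=3/4: [68, 837/4, 547/6]
L4 α=1/5: [73, 188, 1223/15]
L5 α=4/5: [513/5, 972/5, 1883/75]
L6 α=5/7: [5976/35, 467/5, 94141/525]
= [171, 93, 179]


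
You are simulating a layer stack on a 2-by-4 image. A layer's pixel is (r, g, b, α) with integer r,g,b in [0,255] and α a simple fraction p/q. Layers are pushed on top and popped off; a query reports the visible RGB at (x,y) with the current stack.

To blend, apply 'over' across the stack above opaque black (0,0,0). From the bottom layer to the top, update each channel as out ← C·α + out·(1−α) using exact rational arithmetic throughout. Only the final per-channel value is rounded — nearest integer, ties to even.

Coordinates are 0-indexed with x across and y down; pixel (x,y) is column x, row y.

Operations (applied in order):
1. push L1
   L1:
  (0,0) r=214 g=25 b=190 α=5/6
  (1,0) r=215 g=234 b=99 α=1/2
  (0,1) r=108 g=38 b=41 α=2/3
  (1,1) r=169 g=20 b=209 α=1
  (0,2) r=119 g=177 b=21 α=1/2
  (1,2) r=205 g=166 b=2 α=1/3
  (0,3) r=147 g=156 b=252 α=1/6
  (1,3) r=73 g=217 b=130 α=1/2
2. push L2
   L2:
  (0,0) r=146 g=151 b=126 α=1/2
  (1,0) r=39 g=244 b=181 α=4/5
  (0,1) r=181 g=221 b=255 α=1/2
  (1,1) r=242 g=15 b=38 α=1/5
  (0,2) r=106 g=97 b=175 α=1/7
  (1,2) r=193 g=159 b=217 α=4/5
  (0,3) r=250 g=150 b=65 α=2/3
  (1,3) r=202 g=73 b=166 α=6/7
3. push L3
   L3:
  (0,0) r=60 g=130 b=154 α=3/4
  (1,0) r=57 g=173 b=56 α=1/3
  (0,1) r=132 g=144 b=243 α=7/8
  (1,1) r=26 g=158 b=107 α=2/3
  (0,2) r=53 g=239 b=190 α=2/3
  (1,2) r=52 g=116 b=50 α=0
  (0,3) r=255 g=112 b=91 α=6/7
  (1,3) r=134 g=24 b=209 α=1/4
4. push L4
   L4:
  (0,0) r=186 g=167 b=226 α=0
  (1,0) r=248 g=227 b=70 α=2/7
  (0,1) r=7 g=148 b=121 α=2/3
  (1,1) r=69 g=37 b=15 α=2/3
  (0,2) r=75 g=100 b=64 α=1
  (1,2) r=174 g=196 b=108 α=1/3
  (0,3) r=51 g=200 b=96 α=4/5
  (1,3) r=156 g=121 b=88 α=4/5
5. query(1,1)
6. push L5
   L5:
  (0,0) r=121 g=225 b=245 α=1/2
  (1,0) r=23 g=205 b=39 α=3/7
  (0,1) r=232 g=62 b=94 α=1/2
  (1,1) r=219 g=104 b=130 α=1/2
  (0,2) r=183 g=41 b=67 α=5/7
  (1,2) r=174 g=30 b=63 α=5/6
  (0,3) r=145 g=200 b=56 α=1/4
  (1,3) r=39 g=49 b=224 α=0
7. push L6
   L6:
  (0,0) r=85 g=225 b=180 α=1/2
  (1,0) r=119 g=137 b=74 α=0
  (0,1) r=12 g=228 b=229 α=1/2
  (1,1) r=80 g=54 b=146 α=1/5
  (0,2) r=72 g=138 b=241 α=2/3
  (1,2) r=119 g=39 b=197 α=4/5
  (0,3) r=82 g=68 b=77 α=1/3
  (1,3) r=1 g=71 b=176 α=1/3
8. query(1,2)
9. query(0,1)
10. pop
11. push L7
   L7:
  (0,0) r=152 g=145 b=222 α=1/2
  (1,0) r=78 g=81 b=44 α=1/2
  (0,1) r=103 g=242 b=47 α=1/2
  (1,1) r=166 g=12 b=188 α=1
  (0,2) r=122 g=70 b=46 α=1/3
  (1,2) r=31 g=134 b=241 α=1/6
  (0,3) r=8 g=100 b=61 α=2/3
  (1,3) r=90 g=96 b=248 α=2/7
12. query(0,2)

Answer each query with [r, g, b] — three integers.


at x=1,y=1 over L1,L2,L3,L4:
L1 α=1: [169, 20, 209]
L2 α=1/5: [918/5, 19, 874/5]
L3 α=2/3: [1178/15, 335/3, 648/5]
L4 α=2/3: [3248/45, 557/9, 266/5]
= [72, 62, 53]

at x=1,y=2 over L1,L2,L3,L4,L5,L6:
after L1 α=1/3: [205/3, 166/3, 2/3]
after L2 α=4/5: [2521/15, 2074/15, 2606/15]
after L3 α=0: [2521/15, 2074/15, 2606/15]
after L4 α=1/3: [7652/45, 7088/45, 6832/45]
after L5 α=5/6: [23401/135, 6919/135, 21007/270]
after L6 α=4/5: [87661/675, 27979/675, 233767/1350]
= [130, 41, 173]

query (0,1) [L1,L2,L3,L4,L5,L6] — begin 0,0,0
after L1 α=2/3: [72, 76/3, 82/3]
after L2 α=1/2: [253/2, 739/6, 847/6]
after L3 α=7/8: [2101/16, 6787/48, 11053/48]
after L4 α=2/3: [775/16, 20995/144, 22669/144]
after L5 α=1/2: [4487/32, 29923/288, 36205/288]
after L6 α=1/2: [4871/64, 95587/576, 102157/576]
→ [76, 166, 177]

at x=0,y=2 over L1,L2,L3,L4,L5,L7:
after L1 α=1/2: [119/2, 177/2, 21/2]
after L2 α=1/7: [463/7, 628/7, 34]
after L3 α=2/3: [1205/21, 3974/21, 138]
after L4 α=1: [75, 100, 64]
after L5 α=5/7: [1065/7, 405/7, 463/7]
after L7 α=1/3: [2984/21, 1300/21, 416/7]
= [142, 62, 59]


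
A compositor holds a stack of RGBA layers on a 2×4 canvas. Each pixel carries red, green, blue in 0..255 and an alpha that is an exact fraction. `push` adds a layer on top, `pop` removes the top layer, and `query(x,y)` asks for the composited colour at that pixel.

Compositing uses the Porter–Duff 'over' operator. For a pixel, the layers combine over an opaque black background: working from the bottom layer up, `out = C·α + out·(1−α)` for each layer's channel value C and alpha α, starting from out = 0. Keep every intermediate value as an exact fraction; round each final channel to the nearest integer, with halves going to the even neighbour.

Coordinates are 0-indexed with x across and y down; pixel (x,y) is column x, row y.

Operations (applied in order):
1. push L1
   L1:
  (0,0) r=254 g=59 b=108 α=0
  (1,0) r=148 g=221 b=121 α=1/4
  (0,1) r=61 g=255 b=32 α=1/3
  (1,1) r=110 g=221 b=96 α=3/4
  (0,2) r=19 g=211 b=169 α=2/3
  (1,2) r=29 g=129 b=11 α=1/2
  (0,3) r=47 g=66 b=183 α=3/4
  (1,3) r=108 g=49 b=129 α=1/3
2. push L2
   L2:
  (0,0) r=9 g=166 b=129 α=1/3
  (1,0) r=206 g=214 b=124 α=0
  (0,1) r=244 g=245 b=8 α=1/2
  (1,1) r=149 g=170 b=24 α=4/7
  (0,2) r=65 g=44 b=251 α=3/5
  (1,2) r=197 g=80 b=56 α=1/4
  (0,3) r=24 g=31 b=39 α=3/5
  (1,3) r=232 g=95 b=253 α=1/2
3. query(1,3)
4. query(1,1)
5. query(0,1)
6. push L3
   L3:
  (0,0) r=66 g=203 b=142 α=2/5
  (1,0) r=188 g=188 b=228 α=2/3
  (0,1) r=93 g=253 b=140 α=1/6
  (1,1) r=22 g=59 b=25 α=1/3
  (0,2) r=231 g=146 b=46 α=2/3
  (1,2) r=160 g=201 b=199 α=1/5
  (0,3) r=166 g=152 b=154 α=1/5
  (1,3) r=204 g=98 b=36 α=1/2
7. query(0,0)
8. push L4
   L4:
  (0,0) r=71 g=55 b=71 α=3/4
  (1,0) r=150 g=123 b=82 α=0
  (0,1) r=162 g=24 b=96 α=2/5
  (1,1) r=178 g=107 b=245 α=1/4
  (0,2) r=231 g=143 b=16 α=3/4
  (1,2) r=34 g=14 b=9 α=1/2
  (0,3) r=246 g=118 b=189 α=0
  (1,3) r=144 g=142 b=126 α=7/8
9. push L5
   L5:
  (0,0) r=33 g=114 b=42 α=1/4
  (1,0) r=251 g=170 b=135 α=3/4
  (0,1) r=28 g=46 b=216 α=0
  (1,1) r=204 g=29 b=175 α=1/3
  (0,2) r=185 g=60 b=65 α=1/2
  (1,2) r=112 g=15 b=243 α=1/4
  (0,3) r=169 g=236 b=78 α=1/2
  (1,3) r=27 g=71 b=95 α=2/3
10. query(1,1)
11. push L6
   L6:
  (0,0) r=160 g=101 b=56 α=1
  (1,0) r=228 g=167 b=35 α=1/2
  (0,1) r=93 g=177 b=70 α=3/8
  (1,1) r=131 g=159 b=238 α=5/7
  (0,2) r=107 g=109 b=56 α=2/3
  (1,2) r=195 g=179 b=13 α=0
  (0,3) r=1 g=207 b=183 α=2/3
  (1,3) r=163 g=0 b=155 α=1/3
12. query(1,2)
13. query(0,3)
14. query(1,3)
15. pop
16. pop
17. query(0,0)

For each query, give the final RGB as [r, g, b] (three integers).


(1,3) stack=L1,L2; from [0,0,0]:
after L1 α=1/3: [36, 49/3, 43]
after L2 α=1/2: [134, 167/3, 148]
= [134, 56, 148]

at x=1,y=1 over L1,L2:
L1 α=3/4: [165/2, 663/4, 72]
L2 α=4/7: [241/2, 4709/28, 312/7]
= [120, 168, 45]

query (0,1) [L1,L2] — begin 0,0,0
+L1 (α=1/3) → [61/3, 85, 32/3]
+L2 (α=1/2) → [793/6, 165, 28/3]
rounded: [132, 165, 9]

at x=0,y=0 over L1,L2,L3:
L1 α=0: [0, 0, 0]
L2 α=1/3: [3, 166/3, 43]
L3 α=2/5: [141/5, 572/5, 413/5]
rounded: [28, 114, 83]

at x=1,y=1 over L1,L2,L3,L4,L5:
+L1 (α=3/4) → [165/2, 663/4, 72]
+L2 (α=4/7) → [241/2, 4709/28, 312/7]
+L3 (α=1/3) → [263/3, 1845/14, 799/21]
+L4 (α=1/4) → [441/4, 7033/56, 1257/14]
+L5 (α=1/3) → [283/2, 2615/28, 2482/21]
→ [142, 93, 118]

(1,2) stack=L1,L2,L3,L4,L5,L6; from [0,0,0]:
after L1 α=1/2: [29/2, 129/2, 11/2]
after L2 α=1/4: [481/8, 547/8, 145/8]
after L3 α=1/5: [801/10, 949/10, 543/10]
after L4 α=1/2: [1141/20, 1089/20, 633/20]
after L5 α=1/4: [5663/80, 3567/80, 6759/80]
after L6 α=0: [5663/80, 3567/80, 6759/80]
→ [71, 45, 84]

(0,3) stack=L1,L2,L3,L4,L5,L6; from [0,0,0]:
+L1 (α=3/4) → [141/4, 99/2, 549/4]
+L2 (α=3/5) → [57/2, 192/5, 783/10]
+L3 (α=1/5) → [56, 1528/25, 2336/25]
+L4 (α=0) → [56, 1528/25, 2336/25]
+L5 (α=1/2) → [225/2, 3714/25, 2143/25]
+L6 (α=2/3) → [229/6, 4688/25, 11293/75]
= [38, 188, 151]

query (1,3) [L1,L2,L3,L4,L5,L6] — begin 0,0,0
L1 α=1/3: [36, 49/3, 43]
L2 α=1/2: [134, 167/3, 148]
L3 α=1/2: [169, 461/6, 92]
L4 α=7/8: [1177/8, 6425/48, 487/4]
L5 α=2/3: [1609/24, 13241/144, 1247/12]
L6 α=1/3: [3565/36, 13241/216, 2177/18]
rounded: [99, 61, 121]

(0,0) stack=L1,L2,L3,L4; from [0,0,0]:
+L1 (α=0) → [0, 0, 0]
+L2 (α=1/3) → [3, 166/3, 43]
+L3 (α=2/5) → [141/5, 572/5, 413/5]
+L4 (α=3/4) → [603/10, 1397/20, 739/10]
rounded: [60, 70, 74]


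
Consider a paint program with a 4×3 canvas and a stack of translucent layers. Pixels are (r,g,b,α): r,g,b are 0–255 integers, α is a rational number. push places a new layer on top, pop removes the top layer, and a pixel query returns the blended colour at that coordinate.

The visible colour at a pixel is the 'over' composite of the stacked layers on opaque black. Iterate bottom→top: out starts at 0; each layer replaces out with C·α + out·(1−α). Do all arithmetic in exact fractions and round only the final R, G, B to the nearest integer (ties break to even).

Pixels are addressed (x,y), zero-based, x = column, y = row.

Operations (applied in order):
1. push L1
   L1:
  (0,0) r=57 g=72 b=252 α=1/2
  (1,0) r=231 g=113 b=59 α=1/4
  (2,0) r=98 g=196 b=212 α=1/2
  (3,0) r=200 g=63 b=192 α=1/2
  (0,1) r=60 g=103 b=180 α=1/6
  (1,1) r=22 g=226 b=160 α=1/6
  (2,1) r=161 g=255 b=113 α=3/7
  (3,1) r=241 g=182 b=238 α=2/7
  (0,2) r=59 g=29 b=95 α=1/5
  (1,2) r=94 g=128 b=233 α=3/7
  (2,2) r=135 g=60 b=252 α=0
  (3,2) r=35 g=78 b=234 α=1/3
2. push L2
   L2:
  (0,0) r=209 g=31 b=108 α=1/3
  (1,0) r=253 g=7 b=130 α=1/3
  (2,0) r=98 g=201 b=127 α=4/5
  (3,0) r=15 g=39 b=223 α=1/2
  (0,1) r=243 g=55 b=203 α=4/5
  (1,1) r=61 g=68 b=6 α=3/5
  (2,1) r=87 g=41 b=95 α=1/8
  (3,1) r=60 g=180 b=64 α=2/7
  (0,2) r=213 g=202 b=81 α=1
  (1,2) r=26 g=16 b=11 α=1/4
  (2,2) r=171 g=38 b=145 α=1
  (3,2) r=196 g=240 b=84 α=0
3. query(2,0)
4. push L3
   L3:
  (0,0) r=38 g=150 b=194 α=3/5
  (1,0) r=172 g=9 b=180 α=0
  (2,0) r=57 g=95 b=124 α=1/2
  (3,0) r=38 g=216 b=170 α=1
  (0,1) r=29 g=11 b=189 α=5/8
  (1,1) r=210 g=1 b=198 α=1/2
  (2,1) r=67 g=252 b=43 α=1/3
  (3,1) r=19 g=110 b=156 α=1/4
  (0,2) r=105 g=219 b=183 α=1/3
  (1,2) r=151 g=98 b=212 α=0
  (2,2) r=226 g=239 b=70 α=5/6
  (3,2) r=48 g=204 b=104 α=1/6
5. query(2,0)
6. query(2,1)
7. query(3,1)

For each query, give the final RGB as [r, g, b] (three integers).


(2,0) stack=L1,L2; from [0,0,0]:
after L1 α=1/2: [49, 98, 106]
after L2 α=4/5: [441/5, 902/5, 614/5]
= [88, 180, 123]

(2,0) stack=L1,L2,L3; from [0,0,0]:
+L1 (α=1/2) → [49, 98, 106]
+L2 (α=4/5) → [441/5, 902/5, 614/5]
+L3 (α=1/2) → [363/5, 1377/10, 617/5]
rounded: [73, 138, 123]

query (2,1) [L1,L2,L3] — begin 0,0,0
after L1 α=3/7: [69, 765/7, 339/7]
after L2 α=1/8: [285/4, 403/4, 217/4]
after L3 α=1/3: [419/6, 907/6, 101/2]
rounded: [70, 151, 50]

(3,1) stack=L1,L2,L3; from [0,0,0]:
after L1 α=2/7: [482/7, 52, 68]
after L2 α=2/7: [3250/49, 620/7, 468/7]
after L3 α=1/4: [10681/196, 1315/14, 624/7]
→ [54, 94, 89]


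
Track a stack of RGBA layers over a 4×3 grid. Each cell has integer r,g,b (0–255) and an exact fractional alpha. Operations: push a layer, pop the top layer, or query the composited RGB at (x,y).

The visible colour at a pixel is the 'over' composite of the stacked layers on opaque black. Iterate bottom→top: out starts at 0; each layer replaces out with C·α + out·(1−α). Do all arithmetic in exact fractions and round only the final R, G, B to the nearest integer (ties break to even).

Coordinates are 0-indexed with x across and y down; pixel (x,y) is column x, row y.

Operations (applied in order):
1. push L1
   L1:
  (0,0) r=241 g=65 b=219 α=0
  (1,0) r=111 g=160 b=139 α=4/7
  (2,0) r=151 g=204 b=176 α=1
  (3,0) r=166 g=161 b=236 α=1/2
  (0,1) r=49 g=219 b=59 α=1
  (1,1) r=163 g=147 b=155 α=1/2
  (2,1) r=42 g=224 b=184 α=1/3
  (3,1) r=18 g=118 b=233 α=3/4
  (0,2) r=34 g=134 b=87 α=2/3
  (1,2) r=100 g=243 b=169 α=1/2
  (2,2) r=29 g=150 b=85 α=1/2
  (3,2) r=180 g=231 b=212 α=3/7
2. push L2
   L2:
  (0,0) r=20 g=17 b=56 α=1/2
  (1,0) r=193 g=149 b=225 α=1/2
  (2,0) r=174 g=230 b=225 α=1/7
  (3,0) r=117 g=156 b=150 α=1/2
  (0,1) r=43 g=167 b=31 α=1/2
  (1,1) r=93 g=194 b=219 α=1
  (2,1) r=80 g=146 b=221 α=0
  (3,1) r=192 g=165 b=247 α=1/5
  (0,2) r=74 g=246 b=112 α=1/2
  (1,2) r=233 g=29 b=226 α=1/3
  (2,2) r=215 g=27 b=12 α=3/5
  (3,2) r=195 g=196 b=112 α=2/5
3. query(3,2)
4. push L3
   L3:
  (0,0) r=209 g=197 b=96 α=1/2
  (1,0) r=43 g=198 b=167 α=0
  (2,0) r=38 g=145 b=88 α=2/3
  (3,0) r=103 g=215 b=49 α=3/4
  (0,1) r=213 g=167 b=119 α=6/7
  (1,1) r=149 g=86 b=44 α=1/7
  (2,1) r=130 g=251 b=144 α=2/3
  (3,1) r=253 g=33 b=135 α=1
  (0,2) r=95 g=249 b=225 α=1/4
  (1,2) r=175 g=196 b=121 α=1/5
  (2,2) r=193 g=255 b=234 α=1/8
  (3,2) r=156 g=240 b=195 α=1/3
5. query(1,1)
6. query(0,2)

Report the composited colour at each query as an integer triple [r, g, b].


query (3,2) [L1,L2] — begin 0,0,0
after L1 α=3/7: [540/7, 99, 636/7]
after L2 α=2/5: [870/7, 689/5, 3476/35]
→ [124, 138, 99]

query (1,1) [L1,L2,L3] — begin 0,0,0
after L1 α=1/2: [163/2, 147/2, 155/2]
after L2 α=1: [93, 194, 219]
after L3 α=1/7: [101, 1250/7, 194]
rounded: [101, 179, 194]

(0,2) stack=L1,L2,L3; from [0,0,0]:
after L1 α=2/3: [68/3, 268/3, 58]
after L2 α=1/2: [145/3, 503/3, 85]
after L3 α=1/4: [60, 188, 120]
= [60, 188, 120]


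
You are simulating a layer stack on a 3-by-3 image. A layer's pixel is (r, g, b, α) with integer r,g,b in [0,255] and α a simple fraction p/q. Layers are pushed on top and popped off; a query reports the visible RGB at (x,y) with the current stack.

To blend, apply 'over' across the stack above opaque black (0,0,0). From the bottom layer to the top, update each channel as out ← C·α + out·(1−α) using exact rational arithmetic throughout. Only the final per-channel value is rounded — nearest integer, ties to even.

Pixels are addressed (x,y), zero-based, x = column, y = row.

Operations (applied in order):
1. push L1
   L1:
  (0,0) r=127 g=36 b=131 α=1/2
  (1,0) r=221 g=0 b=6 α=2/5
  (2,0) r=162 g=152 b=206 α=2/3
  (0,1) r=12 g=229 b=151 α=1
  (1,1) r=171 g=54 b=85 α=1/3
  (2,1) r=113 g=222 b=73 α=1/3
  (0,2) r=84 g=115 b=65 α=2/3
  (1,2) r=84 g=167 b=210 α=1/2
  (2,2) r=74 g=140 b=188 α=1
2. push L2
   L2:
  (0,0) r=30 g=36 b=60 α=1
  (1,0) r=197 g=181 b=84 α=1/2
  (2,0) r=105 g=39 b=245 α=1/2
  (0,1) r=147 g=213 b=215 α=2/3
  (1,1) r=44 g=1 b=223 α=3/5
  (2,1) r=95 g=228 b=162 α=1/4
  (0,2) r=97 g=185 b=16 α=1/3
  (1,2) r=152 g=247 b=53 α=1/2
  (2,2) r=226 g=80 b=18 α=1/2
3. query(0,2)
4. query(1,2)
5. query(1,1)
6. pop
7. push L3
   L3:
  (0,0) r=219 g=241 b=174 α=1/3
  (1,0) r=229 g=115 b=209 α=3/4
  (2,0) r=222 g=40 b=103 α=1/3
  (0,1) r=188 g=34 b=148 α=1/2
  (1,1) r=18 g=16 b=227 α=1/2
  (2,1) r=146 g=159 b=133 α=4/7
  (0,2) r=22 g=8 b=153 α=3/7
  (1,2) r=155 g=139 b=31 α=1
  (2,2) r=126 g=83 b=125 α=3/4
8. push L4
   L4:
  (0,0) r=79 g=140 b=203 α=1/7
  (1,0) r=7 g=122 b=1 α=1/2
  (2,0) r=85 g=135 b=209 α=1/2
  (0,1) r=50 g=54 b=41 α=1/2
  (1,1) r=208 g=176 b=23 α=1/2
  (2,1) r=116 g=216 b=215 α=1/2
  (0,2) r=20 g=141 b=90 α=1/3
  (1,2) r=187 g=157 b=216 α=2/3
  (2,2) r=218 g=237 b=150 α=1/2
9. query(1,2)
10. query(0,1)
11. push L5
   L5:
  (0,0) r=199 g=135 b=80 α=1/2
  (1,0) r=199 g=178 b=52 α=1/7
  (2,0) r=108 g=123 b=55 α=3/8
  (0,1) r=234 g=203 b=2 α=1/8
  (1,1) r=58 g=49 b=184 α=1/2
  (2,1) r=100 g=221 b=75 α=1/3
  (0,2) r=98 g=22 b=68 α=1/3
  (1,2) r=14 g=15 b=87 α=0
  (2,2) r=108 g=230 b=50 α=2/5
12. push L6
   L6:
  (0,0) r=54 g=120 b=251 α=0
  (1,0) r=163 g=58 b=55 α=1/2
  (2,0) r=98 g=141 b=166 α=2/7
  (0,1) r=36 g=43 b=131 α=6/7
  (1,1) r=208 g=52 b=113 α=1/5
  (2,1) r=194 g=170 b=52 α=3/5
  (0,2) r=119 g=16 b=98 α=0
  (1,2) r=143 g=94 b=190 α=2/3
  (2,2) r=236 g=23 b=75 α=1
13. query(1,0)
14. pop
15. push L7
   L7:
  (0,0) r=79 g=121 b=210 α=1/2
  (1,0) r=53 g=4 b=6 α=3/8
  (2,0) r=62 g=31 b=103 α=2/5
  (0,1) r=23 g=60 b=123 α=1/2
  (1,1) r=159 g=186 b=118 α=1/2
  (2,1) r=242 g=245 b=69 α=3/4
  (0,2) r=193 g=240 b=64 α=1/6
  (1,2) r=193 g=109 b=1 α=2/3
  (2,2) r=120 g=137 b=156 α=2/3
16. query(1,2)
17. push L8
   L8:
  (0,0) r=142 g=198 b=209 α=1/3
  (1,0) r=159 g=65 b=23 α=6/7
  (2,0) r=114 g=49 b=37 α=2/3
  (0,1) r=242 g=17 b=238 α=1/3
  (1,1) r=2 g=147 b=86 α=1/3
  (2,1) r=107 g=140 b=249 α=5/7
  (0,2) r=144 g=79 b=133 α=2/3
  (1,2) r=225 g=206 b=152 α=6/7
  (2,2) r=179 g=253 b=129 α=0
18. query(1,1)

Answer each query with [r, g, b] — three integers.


query (0,2) [L1,L2] — begin 0,0,0
+L1 (α=2/3) → [56, 230/3, 130/3]
+L2 (α=1/3) → [209/3, 1015/9, 308/9]
rounded: [70, 113, 34]

(1,2) stack=L1,L2; from [0,0,0]:
L1 α=1/2: [42, 167/2, 105]
L2 α=1/2: [97, 661/4, 79]
rounded: [97, 165, 79]

at x=1,y=1 over L1,L2:
L1 α=1/3: [57, 18, 85/3]
L2 α=3/5: [246/5, 39/5, 2177/15]
→ [49, 8, 145]

(1,2) stack=L1,L3,L4; from [0,0,0]:
after L1 α=1/2: [42, 167/2, 105]
after L3 α=1: [155, 139, 31]
after L4 α=2/3: [529/3, 151, 463/3]
= [176, 151, 154]

at x=0,y=1 over L1,L3,L4:
+L1 (α=1) → [12, 229, 151]
+L3 (α=1/2) → [100, 263/2, 299/2]
+L4 (α=1/2) → [75, 371/4, 381/4]
= [75, 93, 95]

(1,0) stack=L1,L3,L4,L5,L6; from [0,0,0]:
L1 α=2/5: [442/5, 0, 12/5]
L3 α=3/4: [3877/20, 345/4, 3147/20]
L4 α=1/2: [4017/40, 833/8, 3167/40]
L5 α=1/7: [16031/140, 3211/28, 10541/140]
L6 α=1/2: [38851/280, 4835/56, 18241/280]
→ [139, 86, 65]

query (1,2) [L1,L3,L4,L5,L7] — begin 0,0,0
L1 α=1/2: [42, 167/2, 105]
L3 α=1: [155, 139, 31]
L4 α=2/3: [529/3, 151, 463/3]
L5 α=0: [529/3, 151, 463/3]
L7 α=2/3: [1687/9, 123, 469/9]
= [187, 123, 52]

at x=1,y=1 over L1,L3,L4,L5,L7,L8:
+L1 (α=1/3) → [57, 18, 85/3]
+L3 (α=1/2) → [75/2, 17, 383/3]
+L4 (α=1/2) → [491/4, 193/2, 226/3]
+L5 (α=1/2) → [723/8, 291/4, 389/3]
+L7 (α=1/2) → [1995/16, 1035/8, 743/6]
+L8 (α=1/3) → [2011/24, 541/4, 1001/9]
= [84, 135, 111]


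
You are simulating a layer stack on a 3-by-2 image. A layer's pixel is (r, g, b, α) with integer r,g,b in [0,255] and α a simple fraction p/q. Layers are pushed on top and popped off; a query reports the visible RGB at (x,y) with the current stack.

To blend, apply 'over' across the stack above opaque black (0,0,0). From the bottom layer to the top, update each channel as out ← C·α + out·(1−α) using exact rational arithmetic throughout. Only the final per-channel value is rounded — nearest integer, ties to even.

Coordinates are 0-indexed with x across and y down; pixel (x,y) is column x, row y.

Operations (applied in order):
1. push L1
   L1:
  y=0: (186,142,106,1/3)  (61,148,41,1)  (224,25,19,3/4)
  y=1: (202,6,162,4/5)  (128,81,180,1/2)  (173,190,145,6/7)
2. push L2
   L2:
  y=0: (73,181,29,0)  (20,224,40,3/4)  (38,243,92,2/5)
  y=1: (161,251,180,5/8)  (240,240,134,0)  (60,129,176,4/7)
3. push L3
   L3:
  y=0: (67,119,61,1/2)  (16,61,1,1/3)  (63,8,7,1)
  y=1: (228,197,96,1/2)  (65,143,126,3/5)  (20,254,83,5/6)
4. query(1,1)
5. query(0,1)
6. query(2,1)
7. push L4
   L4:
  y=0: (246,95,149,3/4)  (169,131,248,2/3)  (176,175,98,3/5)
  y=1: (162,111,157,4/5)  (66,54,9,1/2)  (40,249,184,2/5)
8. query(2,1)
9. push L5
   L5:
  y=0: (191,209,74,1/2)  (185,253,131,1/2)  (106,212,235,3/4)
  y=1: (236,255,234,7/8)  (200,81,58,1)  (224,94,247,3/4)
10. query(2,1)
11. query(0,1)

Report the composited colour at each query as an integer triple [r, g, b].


at x=1,y=1 over L1,L2,L3:
after L1 α=1/2: [64, 81/2, 90]
after L2 α=0: [64, 81/2, 90]
after L3 α=3/5: [323/5, 102, 558/5]
→ [65, 102, 112]

at x=0,y=1 over L1,L2,L3:
L1 α=4/5: [808/5, 24/5, 648/5]
L2 α=5/8: [6449/40, 6347/40, 1611/10]
L3 α=1/2: [15569/80, 14227/80, 2571/20]
= [195, 178, 129]

query (2,1) [L1,L2,L3] — begin 0,0,0
+L1 (α=6/7) → [1038/7, 1140/7, 870/7]
+L2 (α=4/7) → [4794/49, 7032/49, 7538/49]
+L3 (α=5/6) → [4847/147, 34631/147, 9291/98]
rounded: [33, 236, 95]

(2,1) stack=L1,L2,L3,L4; from [0,0,0]:
after L1 α=6/7: [1038/7, 1140/7, 870/7]
after L2 α=4/7: [4794/49, 7032/49, 7538/49]
after L3 α=5/6: [4847/147, 34631/147, 9291/98]
after L4 α=2/5: [8767/245, 59033/245, 63937/490]
→ [36, 241, 130]

(2,1) stack=L1,L2,L3,L4,L5; from [0,0,0]:
L1 α=6/7: [1038/7, 1140/7, 870/7]
L2 α=4/7: [4794/49, 7032/49, 7538/49]
L3 α=5/6: [4847/147, 34631/147, 9291/98]
L4 α=2/5: [8767/245, 59033/245, 63937/490]
L5 α=3/4: [173407/980, 128123/980, 427027/1960]
= [177, 131, 218]

query (0,1) [L1,L2,L3,L4,L5] — begin 0,0,0
L1 α=4/5: [808/5, 24/5, 648/5]
L2 α=5/8: [6449/40, 6347/40, 1611/10]
L3 α=1/2: [15569/80, 14227/80, 2571/20]
L4 α=4/5: [67409/400, 49747/400, 15131/100]
L5 α=7/8: [728209/3200, 763747/3200, 178931/800]
rounded: [228, 239, 224]


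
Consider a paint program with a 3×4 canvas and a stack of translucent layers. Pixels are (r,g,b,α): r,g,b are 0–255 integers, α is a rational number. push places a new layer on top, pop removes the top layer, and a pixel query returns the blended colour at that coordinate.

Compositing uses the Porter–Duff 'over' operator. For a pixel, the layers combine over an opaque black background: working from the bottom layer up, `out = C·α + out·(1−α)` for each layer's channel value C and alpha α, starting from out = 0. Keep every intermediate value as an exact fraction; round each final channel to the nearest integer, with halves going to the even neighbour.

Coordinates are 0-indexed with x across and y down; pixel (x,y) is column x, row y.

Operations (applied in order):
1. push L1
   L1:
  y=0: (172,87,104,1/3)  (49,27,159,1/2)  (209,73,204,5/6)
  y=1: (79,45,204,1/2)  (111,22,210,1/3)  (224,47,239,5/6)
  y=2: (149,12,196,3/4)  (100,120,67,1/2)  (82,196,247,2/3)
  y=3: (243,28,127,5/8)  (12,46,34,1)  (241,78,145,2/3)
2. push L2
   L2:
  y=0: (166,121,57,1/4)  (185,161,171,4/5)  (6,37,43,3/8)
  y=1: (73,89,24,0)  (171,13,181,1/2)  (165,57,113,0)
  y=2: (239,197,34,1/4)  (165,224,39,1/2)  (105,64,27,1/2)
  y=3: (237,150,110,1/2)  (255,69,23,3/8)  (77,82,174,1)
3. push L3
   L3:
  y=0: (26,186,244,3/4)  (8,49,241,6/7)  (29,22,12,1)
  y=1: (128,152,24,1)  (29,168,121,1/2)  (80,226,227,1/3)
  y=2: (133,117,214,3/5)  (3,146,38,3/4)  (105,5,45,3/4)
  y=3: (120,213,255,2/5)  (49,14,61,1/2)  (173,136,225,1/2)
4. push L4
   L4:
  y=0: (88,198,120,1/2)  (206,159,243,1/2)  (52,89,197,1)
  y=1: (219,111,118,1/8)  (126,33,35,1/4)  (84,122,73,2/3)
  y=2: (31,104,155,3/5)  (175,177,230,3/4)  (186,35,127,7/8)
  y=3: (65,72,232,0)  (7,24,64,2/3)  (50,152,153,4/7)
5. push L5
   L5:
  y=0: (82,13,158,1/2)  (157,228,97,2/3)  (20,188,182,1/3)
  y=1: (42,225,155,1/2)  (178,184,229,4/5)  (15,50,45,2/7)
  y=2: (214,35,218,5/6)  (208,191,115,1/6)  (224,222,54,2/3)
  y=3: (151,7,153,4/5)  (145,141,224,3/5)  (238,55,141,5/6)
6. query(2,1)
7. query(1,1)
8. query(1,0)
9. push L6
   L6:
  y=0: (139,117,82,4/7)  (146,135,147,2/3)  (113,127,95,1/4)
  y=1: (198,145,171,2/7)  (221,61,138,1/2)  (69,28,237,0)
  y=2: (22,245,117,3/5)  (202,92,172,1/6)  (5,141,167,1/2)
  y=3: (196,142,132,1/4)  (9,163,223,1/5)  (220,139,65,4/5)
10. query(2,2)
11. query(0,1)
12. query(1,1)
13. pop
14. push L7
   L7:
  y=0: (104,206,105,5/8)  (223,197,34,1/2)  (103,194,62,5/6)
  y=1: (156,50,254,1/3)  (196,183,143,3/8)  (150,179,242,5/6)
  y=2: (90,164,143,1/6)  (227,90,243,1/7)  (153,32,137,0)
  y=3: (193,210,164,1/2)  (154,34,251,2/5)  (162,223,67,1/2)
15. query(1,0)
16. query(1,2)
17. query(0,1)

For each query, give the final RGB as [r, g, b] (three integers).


(2,1) stack=L1,L2,L3,L4,L5; from [0,0,0]:
after L1 α=5/6: [560/3, 235/6, 1195/6]
after L2 α=0: [560/3, 235/6, 1195/6]
after L3 α=1/3: [1360/9, 913/9, 1876/9]
after L4 α=2/3: [2872/27, 3109/27, 3190/27]
after L5 α=2/7: [15170/189, 18245/189, 18380/189]
→ [80, 97, 97]

at x=1,y=1 over L1,L2,L3,L4,L5:
after L1 α=1/3: [37, 22/3, 70]
after L2 α=1/2: [104, 61/6, 251/2]
after L3 α=1/2: [133/2, 1069/12, 493/4]
after L4 α=1/4: [651/8, 1201/16, 1619/16]
after L5 α=4/5: [6347/40, 12977/80, 3255/16]
rounded: [159, 162, 203]

(1,0) stack=L1,L2,L3,L4,L5; from [0,0,0]:
L1 α=1/2: [49/2, 27/2, 159/2]
L2 α=4/5: [1529/10, 263/2, 1527/10]
L3 α=6/7: [287/10, 851/14, 15987/70]
L4 α=1/2: [2347/20, 3077/28, 32997/140]
L5 α=2/3: [8627/60, 15845/84, 60157/420]
rounded: [144, 189, 143]

at x=2,y=2 over L1,L2,L3,L4,L5,L6:
after L1 α=2/3: [164/3, 392/3, 494/3]
after L2 α=1/2: [479/6, 292/3, 575/6]
after L3 α=3/4: [2369/24, 337/12, 1385/24]
after L4 α=7/8: [33617/192, 3277/96, 22721/192]
after L5 α=2/3: [119633/576, 45901/288, 43457/576]
after L6 α=1/2: [122513/1152, 86509/576, 139649/1152]
rounded: [106, 150, 121]

at x=0,y=1 over L1,L2,L3,L4,L5,L6:
L1 α=1/2: [79/2, 45/2, 102]
L2 α=0: [79/2, 45/2, 102]
L3 α=1: [128, 152, 24]
L4 α=1/8: [1115/8, 1175/8, 143/4]
L5 α=1/2: [1451/16, 2975/16, 763/8]
L6 α=2/7: [13591/112, 19515/112, 6551/56]
rounded: [121, 174, 117]

at x=1,y=1 over L1,L2,L3,L4,L5,L6:
after L1 α=1/3: [37, 22/3, 70]
after L2 α=1/2: [104, 61/6, 251/2]
after L3 α=1/2: [133/2, 1069/12, 493/4]
after L4 α=1/4: [651/8, 1201/16, 1619/16]
after L5 α=4/5: [6347/40, 12977/80, 3255/16]
after L6 α=1/2: [15187/80, 17857/160, 5463/32]
= [190, 112, 171]

at x=1,y=0 over L1,L2,L3,L4,L5,L7:
+L1 (α=1/2) → [49/2, 27/2, 159/2]
+L2 (α=4/5) → [1529/10, 263/2, 1527/10]
+L3 (α=6/7) → [287/10, 851/14, 15987/70]
+L4 (α=1/2) → [2347/20, 3077/28, 32997/140]
+L5 (α=2/3) → [8627/60, 15845/84, 60157/420]
+L7 (α=1/2) → [22007/120, 32393/168, 74437/840]
= [183, 193, 89]

(1,2) stack=L1,L2,L3,L4,L5,L7; from [0,0,0]:
L1 α=1/2: [50, 60, 67/2]
L2 α=1/2: [215/2, 142, 145/4]
L3 α=3/4: [233/8, 145, 601/16]
L4 α=3/4: [4433/32, 169, 11641/64]
L5 α=1/6: [9607/64, 518/3, 21855/128]
L7 α=1/7: [5155/32, 1126/7, 81117/448]
rounded: [161, 161, 181]

(0,1) stack=L1,L2,L3,L4,L5,L7; from [0,0,0]:
+L1 (α=1/2) → [79/2, 45/2, 102]
+L2 (α=0) → [79/2, 45/2, 102]
+L3 (α=1) → [128, 152, 24]
+L4 (α=1/8) → [1115/8, 1175/8, 143/4]
+L5 (α=1/2) → [1451/16, 2975/16, 763/8]
+L7 (α=1/3) → [2699/24, 1125/8, 593/4]
= [112, 141, 148]


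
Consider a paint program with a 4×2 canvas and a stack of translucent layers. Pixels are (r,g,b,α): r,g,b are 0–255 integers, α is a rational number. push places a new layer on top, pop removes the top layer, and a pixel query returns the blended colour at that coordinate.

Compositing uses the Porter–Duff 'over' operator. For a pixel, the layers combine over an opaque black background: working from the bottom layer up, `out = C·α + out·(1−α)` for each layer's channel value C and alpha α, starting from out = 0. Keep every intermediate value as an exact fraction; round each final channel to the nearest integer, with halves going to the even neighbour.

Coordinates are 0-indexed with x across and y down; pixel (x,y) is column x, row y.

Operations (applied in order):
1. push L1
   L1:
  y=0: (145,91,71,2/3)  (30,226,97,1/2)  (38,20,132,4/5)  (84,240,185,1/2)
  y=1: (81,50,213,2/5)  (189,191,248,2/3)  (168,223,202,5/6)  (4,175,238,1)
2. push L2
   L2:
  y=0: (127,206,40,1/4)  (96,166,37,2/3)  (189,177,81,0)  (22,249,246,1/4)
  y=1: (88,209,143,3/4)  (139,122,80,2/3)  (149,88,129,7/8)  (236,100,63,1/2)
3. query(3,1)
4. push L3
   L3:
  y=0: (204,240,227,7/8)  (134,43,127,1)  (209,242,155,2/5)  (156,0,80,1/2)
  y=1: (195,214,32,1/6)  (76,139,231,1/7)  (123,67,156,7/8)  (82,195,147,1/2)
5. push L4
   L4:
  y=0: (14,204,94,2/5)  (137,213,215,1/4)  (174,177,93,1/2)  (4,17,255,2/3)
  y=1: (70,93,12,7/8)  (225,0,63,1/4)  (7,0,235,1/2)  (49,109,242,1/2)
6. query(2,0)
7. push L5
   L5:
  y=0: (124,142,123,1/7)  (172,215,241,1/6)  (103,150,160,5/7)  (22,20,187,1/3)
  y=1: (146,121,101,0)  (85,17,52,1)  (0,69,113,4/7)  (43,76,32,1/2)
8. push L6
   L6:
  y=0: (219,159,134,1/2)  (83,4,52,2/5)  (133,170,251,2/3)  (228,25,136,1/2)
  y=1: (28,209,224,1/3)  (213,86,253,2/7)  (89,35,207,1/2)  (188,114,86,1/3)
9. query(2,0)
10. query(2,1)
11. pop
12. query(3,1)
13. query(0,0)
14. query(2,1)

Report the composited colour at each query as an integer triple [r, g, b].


(3,1) stack=L1,L2; from [0,0,0]:
after L1 α=1: [4, 175, 238]
after L2 α=1/2: [120, 275/2, 301/2]
rounded: [120, 138, 150]

query (2,0) [L1,L2,L3,L4] — begin 0,0,0
+L1 (α=4/5) → [152/5, 16, 528/5]
+L2 (α=0) → [152/5, 16, 528/5]
+L3 (α=2/5) → [2546/25, 532/5, 3134/25]
+L4 (α=1/2) → [3448/25, 1417/10, 5459/50]
→ [138, 142, 109]

query (2,0) [L1,L2,L3,L4,L5,L6] — begin 0,0,0
+L1 (α=4/5) → [152/5, 16, 528/5]
+L2 (α=0) → [152/5, 16, 528/5]
+L3 (α=2/5) → [2546/25, 532/5, 3134/25]
+L4 (α=1/2) → [3448/25, 1417/10, 5459/50]
+L5 (α=5/7) → [19771/175, 5167/35, 3637/25]
+L6 (α=2/3) → [22107/175, 5689/35, 16187/75]
→ [126, 163, 216]

at x=2,y=1 over L1,L2,L3,L4,L5,L6:
after L1 α=5/6: [140, 1115/6, 505/3]
after L2 α=7/8: [1183/8, 4811/48, 1607/12]
after L3 α=7/8: [8071/64, 27323/384, 14711/96]
after L4 α=1/2: [8519/128, 27323/768, 37271/192]
after L5 α=4/7: [3651/128, 13997/256, 9457/64]
after L6 α=1/2: [15043/256, 22957/512, 22705/128]
= [59, 45, 177]

at x=3,y=1 over L1,L2,L3,L4,L5:
after L1 α=1: [4, 175, 238]
after L2 α=1/2: [120, 275/2, 301/2]
after L3 α=1/2: [101, 665/4, 595/4]
after L4 α=1/2: [75, 1101/8, 1563/8]
after L5 α=1/2: [59, 1709/16, 1819/16]
rounded: [59, 107, 114]

(0,0) stack=L1,L2,L3,L4,L5; from [0,0,0]:
after L1 α=2/3: [290/3, 182/3, 142/3]
after L2 α=1/4: [417/4, 97, 91/2]
after L3 α=7/8: [6129/32, 1777/8, 3269/16]
after L4 α=2/5: [19283/160, 1719/8, 2563/16]
after L5 α=1/7: [67769/560, 5725/28, 1239/8]
= [121, 204, 155]

(2,1) stack=L1,L2,L3,L4,L5; from [0,0,0]:
L1 α=5/6: [140, 1115/6, 505/3]
L2 α=7/8: [1183/8, 4811/48, 1607/12]
L3 α=7/8: [8071/64, 27323/384, 14711/96]
L4 α=1/2: [8519/128, 27323/768, 37271/192]
L5 α=4/7: [3651/128, 13997/256, 9457/64]
→ [29, 55, 148]


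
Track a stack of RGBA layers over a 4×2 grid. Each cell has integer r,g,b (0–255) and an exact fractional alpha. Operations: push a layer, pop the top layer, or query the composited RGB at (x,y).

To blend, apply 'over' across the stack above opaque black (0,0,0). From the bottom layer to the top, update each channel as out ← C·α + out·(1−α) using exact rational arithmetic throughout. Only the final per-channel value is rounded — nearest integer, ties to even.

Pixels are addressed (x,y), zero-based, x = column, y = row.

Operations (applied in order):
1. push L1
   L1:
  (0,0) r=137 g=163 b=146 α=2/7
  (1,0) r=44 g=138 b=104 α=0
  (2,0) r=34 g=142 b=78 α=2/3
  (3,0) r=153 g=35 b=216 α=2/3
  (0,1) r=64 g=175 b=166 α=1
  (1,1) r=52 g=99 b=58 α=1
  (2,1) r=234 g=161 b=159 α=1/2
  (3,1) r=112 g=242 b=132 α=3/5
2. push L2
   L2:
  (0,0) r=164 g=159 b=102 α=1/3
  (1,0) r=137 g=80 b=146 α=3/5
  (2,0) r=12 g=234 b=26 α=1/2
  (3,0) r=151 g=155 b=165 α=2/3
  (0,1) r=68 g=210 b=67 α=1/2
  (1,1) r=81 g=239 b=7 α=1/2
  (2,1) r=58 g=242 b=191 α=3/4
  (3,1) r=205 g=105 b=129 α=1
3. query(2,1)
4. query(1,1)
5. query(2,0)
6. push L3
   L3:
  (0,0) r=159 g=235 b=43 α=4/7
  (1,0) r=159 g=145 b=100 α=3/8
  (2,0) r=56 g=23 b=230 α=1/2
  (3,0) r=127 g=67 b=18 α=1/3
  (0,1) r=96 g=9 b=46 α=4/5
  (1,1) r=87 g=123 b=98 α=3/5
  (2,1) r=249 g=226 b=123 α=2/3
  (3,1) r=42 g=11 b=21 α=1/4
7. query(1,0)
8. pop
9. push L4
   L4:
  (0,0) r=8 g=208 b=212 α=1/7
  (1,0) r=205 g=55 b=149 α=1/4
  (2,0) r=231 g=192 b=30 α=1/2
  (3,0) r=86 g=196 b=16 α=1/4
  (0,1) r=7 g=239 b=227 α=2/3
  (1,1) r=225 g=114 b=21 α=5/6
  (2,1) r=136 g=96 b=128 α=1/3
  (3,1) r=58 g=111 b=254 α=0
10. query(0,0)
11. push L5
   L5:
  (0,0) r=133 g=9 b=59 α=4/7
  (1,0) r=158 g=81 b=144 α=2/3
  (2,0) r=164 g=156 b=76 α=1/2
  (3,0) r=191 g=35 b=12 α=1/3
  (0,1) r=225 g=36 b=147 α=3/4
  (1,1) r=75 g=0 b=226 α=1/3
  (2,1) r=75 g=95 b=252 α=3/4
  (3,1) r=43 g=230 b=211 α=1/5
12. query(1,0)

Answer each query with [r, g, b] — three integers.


at x=2,y=1 over L1,L2:
after L1 α=1/2: [117, 161/2, 159/2]
after L2 α=3/4: [291/4, 1613/8, 1305/8]
→ [73, 202, 163]

(1,1) stack=L1,L2; from [0,0,0]:
L1 α=1: [52, 99, 58]
L2 α=1/2: [133/2, 169, 65/2]
rounded: [66, 169, 32]

query (2,0) [L1,L2] — begin 0,0,0
L1 α=2/3: [68/3, 284/3, 52]
L2 α=1/2: [52/3, 493/3, 39]
= [17, 164, 39]

query (1,0) [L1,L2,L3] — begin 0,0,0
+L1 (α=0) → [0, 0, 0]
+L2 (α=3/5) → [411/5, 48, 438/5]
+L3 (α=3/8) → [111, 675/8, 369/4]
= [111, 84, 92]

at x=0,y=0 over L1,L2,L4:
after L1 α=2/7: [274/7, 326/7, 292/7]
after L2 α=1/3: [1696/21, 1765/21, 1298/21]
after L4 α=1/7: [3448/49, 4986/49, 4080/49]
= [70, 102, 83]

(1,0) stack=L1,L2,L4,L5; from [0,0,0]:
after L1 α=0: [0, 0, 0]
after L2 α=3/5: [411/5, 48, 438/5]
after L4 α=1/4: [1129/10, 199/4, 2059/20]
after L5 α=2/3: [4289/30, 847/12, 7819/60]
rounded: [143, 71, 130]
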